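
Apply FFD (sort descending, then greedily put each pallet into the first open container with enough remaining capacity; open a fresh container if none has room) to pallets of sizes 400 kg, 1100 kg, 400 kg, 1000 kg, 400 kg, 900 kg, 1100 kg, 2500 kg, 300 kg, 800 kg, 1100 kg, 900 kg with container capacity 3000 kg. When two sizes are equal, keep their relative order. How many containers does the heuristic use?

Sorted descending: 2500, 1100, 1100, 1100, 1000, 900, 900, 800, 400, 400, 400, 300.
  2500 → container 1 (new)  [load 2500/3000]
  1100 → container 2 (new)  [load 1100/3000]
  1100 → container 2  [load 2200/3000]
  1100 → container 3 (new)  [load 1100/3000]
  1000 → container 3  [load 2100/3000]
  900 → container 3  [load 3000/3000]
  900 → container 4 (new)  [load 900/3000]
  800 → container 2  [load 3000/3000]
  400 → container 1  [load 2900/3000]
  400 → container 4  [load 1300/3000]
  400 → container 4  [load 1700/3000]
  300 → container 4  [load 2000/3000]
4 containers opened.

4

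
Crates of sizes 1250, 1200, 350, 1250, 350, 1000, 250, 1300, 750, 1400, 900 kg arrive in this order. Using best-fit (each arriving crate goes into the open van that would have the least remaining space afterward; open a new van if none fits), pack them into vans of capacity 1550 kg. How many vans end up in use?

  1250 → van 1 (new)  [load 1250/1550]
  1200 → van 2 (new)  [load 1200/1550]
  350 → van 2  [load 1550/1550]
  1250 → van 3 (new)  [load 1250/1550]
  350 → van 4 (new)  [load 350/1550]
  1000 → van 4  [load 1350/1550]
  250 → van 1  [load 1500/1550]
  1300 → van 5 (new)  [load 1300/1550]
  750 → van 6 (new)  [load 750/1550]
  1400 → van 7 (new)  [load 1400/1550]
  900 → van 8 (new)  [load 900/1550]
8 vans opened.

8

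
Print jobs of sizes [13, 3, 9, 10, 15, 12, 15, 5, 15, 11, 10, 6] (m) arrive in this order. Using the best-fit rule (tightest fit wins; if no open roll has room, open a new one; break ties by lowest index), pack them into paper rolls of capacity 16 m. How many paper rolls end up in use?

  13 → roll 1 (new)  [load 13/16]
  3 → roll 1  [load 16/16]
  9 → roll 2 (new)  [load 9/16]
  10 → roll 3 (new)  [load 10/16]
  15 → roll 4 (new)  [load 15/16]
  12 → roll 5 (new)  [load 12/16]
  15 → roll 6 (new)  [load 15/16]
  5 → roll 3  [load 15/16]
  15 → roll 7 (new)  [load 15/16]
  11 → roll 8 (new)  [load 11/16]
  10 → roll 9 (new)  [load 10/16]
  6 → roll 9  [load 16/16]
9 paper rolls opened.

9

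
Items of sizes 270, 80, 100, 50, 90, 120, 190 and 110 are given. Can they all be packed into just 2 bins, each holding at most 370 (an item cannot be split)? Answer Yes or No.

Total = 1010; ⌈1010/370⌉ = 3.
At least 3 bins are required, but only 2 are allowed.

No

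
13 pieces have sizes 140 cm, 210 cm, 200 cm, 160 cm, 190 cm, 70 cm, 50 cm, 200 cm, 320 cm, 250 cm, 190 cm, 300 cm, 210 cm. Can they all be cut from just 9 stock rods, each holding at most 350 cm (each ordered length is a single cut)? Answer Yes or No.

Yes

A valid assignment using 9 stock rods:
  stock rod 1: 320 = 320
  stock rod 2: 300 + 50 = 350
  stock rod 3: 250 + 70 = 320
  stock rod 4: 210 + 140 = 350
  stock rod 5: 210 = 210
  stock rod 6: 200 = 200
  stock rod 7: 200 = 200
  stock rod 8: 190 + 160 = 350
  stock rod 9: 190 = 190
Every load is within 350 cm, so 9 stock rods suffice.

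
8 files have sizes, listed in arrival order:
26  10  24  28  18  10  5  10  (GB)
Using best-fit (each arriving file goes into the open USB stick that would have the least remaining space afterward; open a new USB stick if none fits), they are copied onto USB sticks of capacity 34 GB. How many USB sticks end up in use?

  26 → USB stick 1 (new)  [load 26/34]
  10 → USB stick 2 (new)  [load 10/34]
  24 → USB stick 2  [load 34/34]
  28 → USB stick 3 (new)  [load 28/34]
  18 → USB stick 4 (new)  [load 18/34]
  10 → USB stick 4  [load 28/34]
  5 → USB stick 3  [load 33/34]
  10 → USB stick 5 (new)  [load 10/34]
5 USB sticks opened.

5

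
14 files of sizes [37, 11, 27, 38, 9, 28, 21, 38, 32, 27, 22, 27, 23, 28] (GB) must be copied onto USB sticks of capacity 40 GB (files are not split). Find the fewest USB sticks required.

Total = 38 + 38 + 37 + 32 + 28 + 28 + 27 + 27 + 27 + 23 + 22 + 21 + 11 + 9 = 368 GB.
Lower bound: ⌈368/40⌉ = 10 USB sticks.
Also, 12 files each exceed 20 GB, and no two of those can share a USB stick, so at least 12 USB sticks are needed.
A packing using 12 USB sticks:
  USB stick 1: 38 = 38
  USB stick 2: 38 = 38
  USB stick 3: 37 = 37
  USB stick 4: 32 = 32
  USB stick 5: 28 + 11 = 39
  USB stick 6: 28 + 9 = 37
  USB stick 7: 27 = 27
  USB stick 8: 27 = 27
  USB stick 9: 27 = 27
  USB stick 10: 23 = 23
  USB stick 11: 22 = 22
  USB stick 12: 21 = 21
This matches the lower bound, so 12 is optimal.

12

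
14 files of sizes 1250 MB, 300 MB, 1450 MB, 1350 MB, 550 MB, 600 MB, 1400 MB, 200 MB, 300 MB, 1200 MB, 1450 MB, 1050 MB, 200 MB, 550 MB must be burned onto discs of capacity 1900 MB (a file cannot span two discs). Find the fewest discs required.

Total = 1450 + 1450 + 1400 + 1350 + 1250 + 1200 + 1050 + 600 + 550 + 550 + 300 + 300 + 200 + 200 = 11850 MB.
Lower bound: ⌈11850/1900⌉ = 7 discs.
A packing using 7 discs:
  disc 1: 1450 + 300 = 1750
  disc 2: 1450 + 300 = 1750
  disc 3: 1400 + 200 + 200 = 1800
  disc 4: 1350 + 550 = 1900
  disc 5: 1250 + 600 = 1850
  disc 6: 1200 + 550 = 1750
  disc 7: 1050 = 1050
This matches the lower bound, so 7 is optimal.

7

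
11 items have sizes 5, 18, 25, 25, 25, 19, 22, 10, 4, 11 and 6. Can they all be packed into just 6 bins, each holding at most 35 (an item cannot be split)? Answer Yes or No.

Yes

A valid assignment using 6 bins:
  bin 1: 25 + 10 = 35
  bin 2: 25 + 6 + 4 = 35
  bin 3: 25 + 5 = 30
  bin 4: 22 + 11 = 33
  bin 5: 19 = 19
  bin 6: 18 = 18
Every load is within 35, so 6 bins suffice.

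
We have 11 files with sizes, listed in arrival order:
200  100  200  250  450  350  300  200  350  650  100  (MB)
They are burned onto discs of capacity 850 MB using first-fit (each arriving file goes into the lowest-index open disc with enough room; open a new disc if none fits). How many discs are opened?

4

  200 → disc 1 (new)  [load 200/850]
  100 → disc 1  [load 300/850]
  200 → disc 1  [load 500/850]
  250 → disc 1  [load 750/850]
  450 → disc 2 (new)  [load 450/850]
  350 → disc 2  [load 800/850]
  300 → disc 3 (new)  [load 300/850]
  200 → disc 3  [load 500/850]
  350 → disc 3  [load 850/850]
  650 → disc 4 (new)  [load 650/850]
  100 → disc 1  [load 850/850]
4 discs opened.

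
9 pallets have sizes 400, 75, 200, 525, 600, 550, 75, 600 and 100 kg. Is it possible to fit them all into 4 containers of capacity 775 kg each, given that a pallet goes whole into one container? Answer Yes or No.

No

Total = 3125 kg; ⌈3125/775⌉ = 5.
At least 5 containers are required, but only 4 are allowed.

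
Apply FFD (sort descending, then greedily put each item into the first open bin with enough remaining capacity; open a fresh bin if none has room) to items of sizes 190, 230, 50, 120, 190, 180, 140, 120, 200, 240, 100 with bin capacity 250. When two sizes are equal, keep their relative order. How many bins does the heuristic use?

8

Sorted descending: 240, 230, 200, 190, 190, 180, 140, 120, 120, 100, 50.
  240 → bin 1 (new)  [load 240/250]
  230 → bin 2 (new)  [load 230/250]
  200 → bin 3 (new)  [load 200/250]
  190 → bin 4 (new)  [load 190/250]
  190 → bin 5 (new)  [load 190/250]
  180 → bin 6 (new)  [load 180/250]
  140 → bin 7 (new)  [load 140/250]
  120 → bin 8 (new)  [load 120/250]
  120 → bin 8  [load 240/250]
  100 → bin 7  [load 240/250]
  50 → bin 3  [load 250/250]
8 bins opened.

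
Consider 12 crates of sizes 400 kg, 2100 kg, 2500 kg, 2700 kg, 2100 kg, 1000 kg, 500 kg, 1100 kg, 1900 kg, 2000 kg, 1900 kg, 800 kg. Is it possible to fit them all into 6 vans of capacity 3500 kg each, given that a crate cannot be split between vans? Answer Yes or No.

No

Total = 19000 kg; ⌈19000/3500⌉ = 6.
7 crates each exceed half the capacity and cannot share a van, forcing at least 7 vans.
At least 7 vans are required, but only 6 are allowed.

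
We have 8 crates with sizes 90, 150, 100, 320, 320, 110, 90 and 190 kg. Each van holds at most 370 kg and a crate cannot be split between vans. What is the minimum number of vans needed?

4

Total = 320 + 320 + 190 + 150 + 110 + 100 + 90 + 90 = 1370 kg.
Lower bound: ⌈1370/370⌉ = 4 vans.
A packing using 4 vans:
  van 1: 320 = 320
  van 2: 320 = 320
  van 3: 190 + 90 + 90 = 370
  van 4: 150 + 110 + 100 = 360
This matches the lower bound, so 4 is optimal.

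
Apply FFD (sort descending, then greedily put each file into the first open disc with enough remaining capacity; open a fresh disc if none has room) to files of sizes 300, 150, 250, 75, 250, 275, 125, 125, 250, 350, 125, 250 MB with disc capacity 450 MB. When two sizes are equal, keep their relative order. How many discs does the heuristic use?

7

Sorted descending: 350, 300, 275, 250, 250, 250, 250, 150, 125, 125, 125, 75.
  350 → disc 1 (new)  [load 350/450]
  300 → disc 2 (new)  [load 300/450]
  275 → disc 3 (new)  [load 275/450]
  250 → disc 4 (new)  [load 250/450]
  250 → disc 5 (new)  [load 250/450]
  250 → disc 6 (new)  [load 250/450]
  250 → disc 7 (new)  [load 250/450]
  150 → disc 2  [load 450/450]
  125 → disc 3  [load 400/450]
  125 → disc 4  [load 375/450]
  125 → disc 5  [load 375/450]
  75 → disc 1  [load 425/450]
7 discs opened.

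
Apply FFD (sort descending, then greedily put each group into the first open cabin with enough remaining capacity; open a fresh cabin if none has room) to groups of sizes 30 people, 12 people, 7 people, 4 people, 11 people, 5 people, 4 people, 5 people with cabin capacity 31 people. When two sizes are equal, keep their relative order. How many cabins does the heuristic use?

3

Sorted descending: 30, 12, 11, 7, 5, 5, 4, 4.
  30 → cabin 1 (new)  [load 30/31]
  12 → cabin 2 (new)  [load 12/31]
  11 → cabin 2  [load 23/31]
  7 → cabin 2  [load 30/31]
  5 → cabin 3 (new)  [load 5/31]
  5 → cabin 3  [load 10/31]
  4 → cabin 3  [load 14/31]
  4 → cabin 3  [load 18/31]
3 cabins opened.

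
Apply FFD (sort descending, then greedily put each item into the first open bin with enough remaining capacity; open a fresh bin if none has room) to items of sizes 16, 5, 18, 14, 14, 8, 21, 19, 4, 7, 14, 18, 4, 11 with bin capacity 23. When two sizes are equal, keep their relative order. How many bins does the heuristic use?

Sorted descending: 21, 19, 18, 18, 16, 14, 14, 14, 11, 8, 7, 5, 4, 4.
  21 → bin 1 (new)  [load 21/23]
  19 → bin 2 (new)  [load 19/23]
  18 → bin 3 (new)  [load 18/23]
  18 → bin 4 (new)  [load 18/23]
  16 → bin 5 (new)  [load 16/23]
  14 → bin 6 (new)  [load 14/23]
  14 → bin 7 (new)  [load 14/23]
  14 → bin 8 (new)  [load 14/23]
  11 → bin 9 (new)  [load 11/23]
  8 → bin 6  [load 22/23]
  7 → bin 5  [load 23/23]
  5 → bin 3  [load 23/23]
  4 → bin 2  [load 23/23]
  4 → bin 4  [load 22/23]
9 bins opened.

9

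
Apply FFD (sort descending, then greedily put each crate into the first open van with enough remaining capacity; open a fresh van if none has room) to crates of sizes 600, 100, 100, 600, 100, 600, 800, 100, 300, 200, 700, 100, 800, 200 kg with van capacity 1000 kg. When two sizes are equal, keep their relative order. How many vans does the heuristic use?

Sorted descending: 800, 800, 700, 600, 600, 600, 300, 200, 200, 100, 100, 100, 100, 100.
  800 → van 1 (new)  [load 800/1000]
  800 → van 2 (new)  [load 800/1000]
  700 → van 3 (new)  [load 700/1000]
  600 → van 4 (new)  [load 600/1000]
  600 → van 5 (new)  [load 600/1000]
  600 → van 6 (new)  [load 600/1000]
  300 → van 3  [load 1000/1000]
  200 → van 1  [load 1000/1000]
  200 → van 2  [load 1000/1000]
  100 → van 4  [load 700/1000]
  100 → van 4  [load 800/1000]
  100 → van 4  [load 900/1000]
  100 → van 4  [load 1000/1000]
  100 → van 5  [load 700/1000]
6 vans opened.

6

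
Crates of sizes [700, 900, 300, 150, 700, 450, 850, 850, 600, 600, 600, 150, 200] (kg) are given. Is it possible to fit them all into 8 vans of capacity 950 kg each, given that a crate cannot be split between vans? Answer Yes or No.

Total = 7050 kg; ⌈7050/950⌉ = 8.
The bound of 8 does not rule out 8, but exhaustive search shows no assignment into 8 vans of capacity 950 kg exists — the minimum is 9.

No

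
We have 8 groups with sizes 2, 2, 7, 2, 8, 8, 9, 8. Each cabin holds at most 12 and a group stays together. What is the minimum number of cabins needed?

5

Total = 9 + 8 + 8 + 8 + 7 + 2 + 2 + 2 = 46.
Lower bound: ⌈46/12⌉ = 4 cabins.
Also, 5 groups each exceed 6, and no two of those can share a cabin, so at least 5 cabins are needed.
A packing using 5 cabins:
  cabin 1: 9 + 2 = 11
  cabin 2: 8 + 2 + 2 = 12
  cabin 3: 8 = 8
  cabin 4: 8 = 8
  cabin 5: 7 = 7
This matches the lower bound, so 5 is optimal.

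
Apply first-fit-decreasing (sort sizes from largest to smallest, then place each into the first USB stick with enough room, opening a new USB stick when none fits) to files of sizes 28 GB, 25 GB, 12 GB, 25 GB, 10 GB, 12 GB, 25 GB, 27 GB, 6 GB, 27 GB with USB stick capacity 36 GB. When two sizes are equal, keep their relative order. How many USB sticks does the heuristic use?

7

Sorted descending: 28, 27, 27, 25, 25, 25, 12, 12, 10, 6.
  28 → USB stick 1 (new)  [load 28/36]
  27 → USB stick 2 (new)  [load 27/36]
  27 → USB stick 3 (new)  [load 27/36]
  25 → USB stick 4 (new)  [load 25/36]
  25 → USB stick 5 (new)  [load 25/36]
  25 → USB stick 6 (new)  [load 25/36]
  12 → USB stick 7 (new)  [load 12/36]
  12 → USB stick 7  [load 24/36]
  10 → USB stick 4  [load 35/36]
  6 → USB stick 1  [load 34/36]
7 USB sticks opened.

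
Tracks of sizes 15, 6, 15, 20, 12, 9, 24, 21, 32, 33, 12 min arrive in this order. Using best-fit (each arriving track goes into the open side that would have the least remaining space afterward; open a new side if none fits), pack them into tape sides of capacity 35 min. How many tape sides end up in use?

6

  15 → side 1 (new)  [load 15/35]
  6 → side 1  [load 21/35]
  15 → side 2 (new)  [load 15/35]
  20 → side 2  [load 35/35]
  12 → side 1  [load 33/35]
  9 → side 3 (new)  [load 9/35]
  24 → side 3  [load 33/35]
  21 → side 4 (new)  [load 21/35]
  32 → side 5 (new)  [load 32/35]
  33 → side 6 (new)  [load 33/35]
  12 → side 4  [load 33/35]
6 tape sides opened.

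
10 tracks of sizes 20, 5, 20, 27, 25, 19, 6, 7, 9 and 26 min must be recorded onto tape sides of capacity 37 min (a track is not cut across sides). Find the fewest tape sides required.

Total = 27 + 26 + 25 + 20 + 20 + 19 + 9 + 7 + 6 + 5 = 164 min.
Lower bound: ⌈164/37⌉ = 5 tape sides.
Also, 6 tracks each exceed 37/2 min, and no two of those can share a side, so at least 6 tape sides are needed.
A packing using 6 tape sides:
  side 1: 27 + 9 = 36
  side 2: 26 + 7 = 33
  side 3: 25 + 6 + 5 = 36
  side 4: 20 = 20
  side 5: 20 = 20
  side 6: 19 = 19
This matches the lower bound, so 6 is optimal.

6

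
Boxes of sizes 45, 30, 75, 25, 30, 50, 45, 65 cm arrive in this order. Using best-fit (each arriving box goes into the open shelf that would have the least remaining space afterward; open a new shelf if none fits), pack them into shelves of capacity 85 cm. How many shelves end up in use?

6

  45 → shelf 1 (new)  [load 45/85]
  30 → shelf 1  [load 75/85]
  75 → shelf 2 (new)  [load 75/85]
  25 → shelf 3 (new)  [load 25/85]
  30 → shelf 3  [load 55/85]
  50 → shelf 4 (new)  [load 50/85]
  45 → shelf 5 (new)  [load 45/85]
  65 → shelf 6 (new)  [load 65/85]
6 shelves opened.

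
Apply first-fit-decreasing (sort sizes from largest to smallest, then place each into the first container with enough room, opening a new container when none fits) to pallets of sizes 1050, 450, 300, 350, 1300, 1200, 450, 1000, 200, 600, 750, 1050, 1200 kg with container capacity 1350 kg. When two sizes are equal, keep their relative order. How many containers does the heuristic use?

Sorted descending: 1300, 1200, 1200, 1050, 1050, 1000, 750, 600, 450, 450, 350, 300, 200.
  1300 → container 1 (new)  [load 1300/1350]
  1200 → container 2 (new)  [load 1200/1350]
  1200 → container 3 (new)  [load 1200/1350]
  1050 → container 4 (new)  [load 1050/1350]
  1050 → container 5 (new)  [load 1050/1350]
  1000 → container 6 (new)  [load 1000/1350]
  750 → container 7 (new)  [load 750/1350]
  600 → container 7  [load 1350/1350]
  450 → container 8 (new)  [load 450/1350]
  450 → container 8  [load 900/1350]
  350 → container 6  [load 1350/1350]
  300 → container 4  [load 1350/1350]
  200 → container 5  [load 1250/1350]
8 containers opened.

8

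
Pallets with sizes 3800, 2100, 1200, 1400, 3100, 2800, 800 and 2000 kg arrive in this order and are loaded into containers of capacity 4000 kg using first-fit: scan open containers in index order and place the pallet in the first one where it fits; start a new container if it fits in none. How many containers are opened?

  3800 → container 1 (new)  [load 3800/4000]
  2100 → container 2 (new)  [load 2100/4000]
  1200 → container 2  [load 3300/4000]
  1400 → container 3 (new)  [load 1400/4000]
  3100 → container 4 (new)  [load 3100/4000]
  2800 → container 5 (new)  [load 2800/4000]
  800 → container 3  [load 2200/4000]
  2000 → container 6 (new)  [load 2000/4000]
6 containers opened.

6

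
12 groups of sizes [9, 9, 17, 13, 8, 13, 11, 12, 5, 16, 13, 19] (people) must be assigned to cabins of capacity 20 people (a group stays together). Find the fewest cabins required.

9

Total = 19 + 17 + 16 + 13 + 13 + 13 + 12 + 11 + 9 + 9 + 8 + 5 = 145 people.
Lower bound: ⌈145/20⌉ = 8 cabins.
A packing using 9 cabins:
  cabin 1: 19 = 19
  cabin 2: 17 = 17
  cabin 3: 16 = 16
  cabin 4: 13 + 5 = 18
  cabin 5: 13 = 13
  cabin 6: 13 = 13
  cabin 7: 12 + 8 = 20
  cabin 8: 11 + 9 = 20
  cabin 9: 9 = 9
No arrangement into 8 cabins stays within capacity, so 9 is optimal.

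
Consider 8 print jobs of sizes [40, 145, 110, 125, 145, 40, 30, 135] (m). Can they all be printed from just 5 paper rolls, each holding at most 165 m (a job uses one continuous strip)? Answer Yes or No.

Yes

A valid assignment using 5 paper rolls:
  roll 1: 145 = 145
  roll 2: 145 = 145
  roll 3: 135 + 30 = 165
  roll 4: 125 + 40 = 165
  roll 5: 110 + 40 = 150
Every load is within 165 m, so 5 paper rolls suffice.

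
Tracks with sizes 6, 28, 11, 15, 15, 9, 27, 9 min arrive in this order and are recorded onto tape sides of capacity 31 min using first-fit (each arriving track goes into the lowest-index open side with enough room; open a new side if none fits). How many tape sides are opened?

5

  6 → side 1 (new)  [load 6/31]
  28 → side 2 (new)  [load 28/31]
  11 → side 1  [load 17/31]
  15 → side 3 (new)  [load 15/31]
  15 → side 3  [load 30/31]
  9 → side 1  [load 26/31]
  27 → side 4 (new)  [load 27/31]
  9 → side 5 (new)  [load 9/31]
5 tape sides opened.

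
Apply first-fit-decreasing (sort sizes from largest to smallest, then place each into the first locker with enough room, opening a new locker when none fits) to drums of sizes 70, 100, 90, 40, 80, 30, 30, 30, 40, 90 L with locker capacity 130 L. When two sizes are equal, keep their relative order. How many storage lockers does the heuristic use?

5

Sorted descending: 100, 90, 90, 80, 70, 40, 40, 30, 30, 30.
  100 → locker 1 (new)  [load 100/130]
  90 → locker 2 (new)  [load 90/130]
  90 → locker 3 (new)  [load 90/130]
  80 → locker 4 (new)  [load 80/130]
  70 → locker 5 (new)  [load 70/130]
  40 → locker 2  [load 130/130]
  40 → locker 3  [load 130/130]
  30 → locker 1  [load 130/130]
  30 → locker 4  [load 110/130]
  30 → locker 5  [load 100/130]
5 storage lockers opened.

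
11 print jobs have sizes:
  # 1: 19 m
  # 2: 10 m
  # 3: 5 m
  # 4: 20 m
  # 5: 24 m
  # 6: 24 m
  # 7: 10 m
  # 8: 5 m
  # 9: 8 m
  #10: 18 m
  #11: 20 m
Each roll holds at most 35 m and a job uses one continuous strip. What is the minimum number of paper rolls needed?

6

Total = 24 + 24 + 20 + 20 + 19 + 18 + 10 + 10 + 8 + 5 + 5 = 163 m.
Lower bound: ⌈163/35⌉ = 5 paper rolls.
Also, 6 print jobs each exceed 35/2 m, and no two of those can share a roll, so at least 6 paper rolls are needed.
A packing using 6 paper rolls:
  roll 1: 24 + 10 = 34
  roll 2: 24 + 10 = 34
  roll 3: 20 + 8 + 5 = 33
  roll 4: 20 + 5 = 25
  roll 5: 19 = 19
  roll 6: 18 = 18
This matches the lower bound, so 6 is optimal.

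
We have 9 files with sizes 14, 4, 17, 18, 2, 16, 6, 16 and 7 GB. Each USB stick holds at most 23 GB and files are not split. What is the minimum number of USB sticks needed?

Total = 18 + 17 + 16 + 16 + 14 + 7 + 6 + 4 + 2 = 100 GB.
Lower bound: ⌈100/23⌉ = 5 USB sticks.
A packing using 5 USB sticks:
  USB stick 1: 18 + 4 = 22
  USB stick 2: 17 + 6 = 23
  USB stick 3: 16 + 7 = 23
  USB stick 4: 16 + 2 = 18
  USB stick 5: 14 = 14
This matches the lower bound, so 5 is optimal.

5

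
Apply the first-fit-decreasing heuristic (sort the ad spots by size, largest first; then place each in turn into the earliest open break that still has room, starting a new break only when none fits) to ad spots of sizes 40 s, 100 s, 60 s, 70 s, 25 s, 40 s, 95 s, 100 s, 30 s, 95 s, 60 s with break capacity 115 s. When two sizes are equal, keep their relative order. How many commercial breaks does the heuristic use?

7

Sorted descending: 100, 100, 95, 95, 70, 60, 60, 40, 40, 30, 25.
  100 → break 1 (new)  [load 100/115]
  100 → break 2 (new)  [load 100/115]
  95 → break 3 (new)  [load 95/115]
  95 → break 4 (new)  [load 95/115]
  70 → break 5 (new)  [load 70/115]
  60 → break 6 (new)  [load 60/115]
  60 → break 7 (new)  [load 60/115]
  40 → break 5  [load 110/115]
  40 → break 6  [load 100/115]
  30 → break 7  [load 90/115]
  25 → break 7  [load 115/115]
7 commercial breaks opened.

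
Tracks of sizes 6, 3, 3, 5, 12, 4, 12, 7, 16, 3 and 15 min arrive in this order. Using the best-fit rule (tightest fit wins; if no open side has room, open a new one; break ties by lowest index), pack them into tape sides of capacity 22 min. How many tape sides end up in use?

  6 → side 1 (new)  [load 6/22]
  3 → side 1  [load 9/22]
  3 → side 1  [load 12/22]
  5 → side 1  [load 17/22]
  12 → side 2 (new)  [load 12/22]
  4 → side 1  [load 21/22]
  12 → side 3 (new)  [load 12/22]
  7 → side 2  [load 19/22]
  16 → side 4 (new)  [load 16/22]
  3 → side 2  [load 22/22]
  15 → side 5 (new)  [load 15/22]
5 tape sides opened.

5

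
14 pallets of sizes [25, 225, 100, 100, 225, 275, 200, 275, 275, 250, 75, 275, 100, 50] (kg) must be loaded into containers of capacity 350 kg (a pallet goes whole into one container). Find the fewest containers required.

Total = 275 + 275 + 275 + 275 + 250 + 225 + 225 + 200 + 100 + 100 + 100 + 75 + 50 + 25 = 2450 kg.
Lower bound: ⌈2450/350⌉ = 7 containers.
Also, 8 pallets each exceed 175 kg, and no two of those can share a container, so at least 8 containers are needed.
A packing using 8 containers:
  container 1: 275 + 75 = 350
  container 2: 275 + 50 + 25 = 350
  container 3: 275 = 275
  container 4: 275 = 275
  container 5: 250 + 100 = 350
  container 6: 225 + 100 = 325
  container 7: 225 + 100 = 325
  container 8: 200 = 200
This matches the lower bound, so 8 is optimal.

8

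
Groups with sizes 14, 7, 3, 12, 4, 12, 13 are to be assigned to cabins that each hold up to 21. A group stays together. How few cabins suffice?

4

Total = 14 + 13 + 12 + 12 + 7 + 4 + 3 = 65.
Lower bound: ⌈65/21⌉ = 4 cabins.
A packing using 4 cabins:
  cabin 1: 14 + 7 = 21
  cabin 2: 13 + 4 + 3 = 20
  cabin 3: 12 = 12
  cabin 4: 12 = 12
This matches the lower bound, so 4 is optimal.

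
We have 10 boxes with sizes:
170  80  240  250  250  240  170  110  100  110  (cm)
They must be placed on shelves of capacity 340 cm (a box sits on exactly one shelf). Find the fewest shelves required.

6

Total = 250 + 250 + 240 + 240 + 170 + 170 + 110 + 110 + 100 + 80 = 1720 cm.
Lower bound: ⌈1720/340⌉ = 6 shelves.
A packing using 6 shelves:
  shelf 1: 250 + 80 = 330
  shelf 2: 250 = 250
  shelf 3: 240 + 100 = 340
  shelf 4: 240 = 240
  shelf 5: 170 + 170 = 340
  shelf 6: 110 + 110 = 220
This matches the lower bound, so 6 is optimal.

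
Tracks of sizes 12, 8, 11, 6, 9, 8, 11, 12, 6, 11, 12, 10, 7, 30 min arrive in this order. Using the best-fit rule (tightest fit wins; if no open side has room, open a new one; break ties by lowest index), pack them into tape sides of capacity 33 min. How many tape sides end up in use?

  12 → side 1 (new)  [load 12/33]
  8 → side 1  [load 20/33]
  11 → side 1  [load 31/33]
  6 → side 2 (new)  [load 6/33]
  9 → side 2  [load 15/33]
  8 → side 2  [load 23/33]
  11 → side 3 (new)  [load 11/33]
  12 → side 3  [load 23/33]
  6 → side 2  [load 29/33]
  11 → side 4 (new)  [load 11/33]
  12 → side 4  [load 23/33]
  10 → side 3  [load 33/33]
  7 → side 4  [load 30/33]
  30 → side 5 (new)  [load 30/33]
5 tape sides opened.

5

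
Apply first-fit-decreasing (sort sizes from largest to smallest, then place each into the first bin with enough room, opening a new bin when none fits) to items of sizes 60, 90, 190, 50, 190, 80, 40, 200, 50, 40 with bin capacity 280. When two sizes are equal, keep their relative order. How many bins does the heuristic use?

Sorted descending: 200, 190, 190, 90, 80, 60, 50, 50, 40, 40.
  200 → bin 1 (new)  [load 200/280]
  190 → bin 2 (new)  [load 190/280]
  190 → bin 3 (new)  [load 190/280]
  90 → bin 2  [load 280/280]
  80 → bin 1  [load 280/280]
  60 → bin 3  [load 250/280]
  50 → bin 4 (new)  [load 50/280]
  50 → bin 4  [load 100/280]
  40 → bin 4  [load 140/280]
  40 → bin 4  [load 180/280]
4 bins opened.

4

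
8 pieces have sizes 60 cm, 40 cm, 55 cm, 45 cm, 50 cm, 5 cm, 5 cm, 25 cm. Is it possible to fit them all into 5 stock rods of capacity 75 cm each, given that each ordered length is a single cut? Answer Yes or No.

A valid assignment using 5 stock rods:
  stock rod 1: 60 + 5 + 5 = 70
  stock rod 2: 55 = 55
  stock rod 3: 50 + 25 = 75
  stock rod 4: 45 = 45
  stock rod 5: 40 = 40
Every load is within 75 cm, so 5 stock rods suffice.

Yes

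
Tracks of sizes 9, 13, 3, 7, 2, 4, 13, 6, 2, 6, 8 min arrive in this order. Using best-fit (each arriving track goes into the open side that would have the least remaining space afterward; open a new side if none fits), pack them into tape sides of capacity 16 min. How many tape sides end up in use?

  9 → side 1 (new)  [load 9/16]
  13 → side 2 (new)  [load 13/16]
  3 → side 2  [load 16/16]
  7 → side 1  [load 16/16]
  2 → side 3 (new)  [load 2/16]
  4 → side 3  [load 6/16]
  13 → side 4 (new)  [load 13/16]
  6 → side 3  [load 12/16]
  2 → side 4  [load 15/16]
  6 → side 5 (new)  [load 6/16]
  8 → side 5  [load 14/16]
5 tape sides opened.

5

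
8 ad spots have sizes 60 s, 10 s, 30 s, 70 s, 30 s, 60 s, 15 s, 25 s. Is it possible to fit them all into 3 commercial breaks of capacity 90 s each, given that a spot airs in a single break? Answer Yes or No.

No

Total = 300 s; ⌈300/90⌉ = 4.
At least 4 commercial breaks are required, but only 3 are allowed.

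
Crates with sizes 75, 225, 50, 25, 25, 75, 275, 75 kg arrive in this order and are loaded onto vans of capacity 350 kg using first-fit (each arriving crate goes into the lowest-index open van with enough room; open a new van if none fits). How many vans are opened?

  75 → van 1 (new)  [load 75/350]
  225 → van 1  [load 300/350]
  50 → van 1  [load 350/350]
  25 → van 2 (new)  [load 25/350]
  25 → van 2  [load 50/350]
  75 → van 2  [load 125/350]
  275 → van 3 (new)  [load 275/350]
  75 → van 2  [load 200/350]
3 vans opened.

3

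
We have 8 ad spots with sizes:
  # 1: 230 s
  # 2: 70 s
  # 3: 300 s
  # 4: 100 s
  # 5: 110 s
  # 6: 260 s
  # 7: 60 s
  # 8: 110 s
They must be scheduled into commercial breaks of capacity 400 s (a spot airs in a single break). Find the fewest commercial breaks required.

4

Total = 300 + 260 + 230 + 110 + 110 + 100 + 70 + 60 = 1240 s.
Lower bound: ⌈1240/400⌉ = 4 commercial breaks.
A packing using 4 commercial breaks:
  break 1: 300 + 100 = 400
  break 2: 260 + 110 = 370
  break 3: 230 + 110 + 60 = 400
  break 4: 70 = 70
This matches the lower bound, so 4 is optimal.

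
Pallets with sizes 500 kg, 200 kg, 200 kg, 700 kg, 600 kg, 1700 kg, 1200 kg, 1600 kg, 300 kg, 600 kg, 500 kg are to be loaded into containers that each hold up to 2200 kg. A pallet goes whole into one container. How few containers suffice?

4

Total = 1700 + 1600 + 1200 + 700 + 600 + 600 + 500 + 500 + 300 + 200 + 200 = 8100 kg.
Lower bound: ⌈8100/2200⌉ = 4 containers.
A packing using 4 containers:
  container 1: 1700 + 500 = 2200
  container 2: 1600 + 600 = 2200
  container 3: 1200 + 700 + 300 = 2200
  container 4: 600 + 500 + 200 + 200 = 1500
This matches the lower bound, so 4 is optimal.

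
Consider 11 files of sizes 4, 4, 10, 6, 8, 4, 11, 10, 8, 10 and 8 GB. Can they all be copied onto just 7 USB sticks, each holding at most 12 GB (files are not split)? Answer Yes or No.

No

Total = 83 GB; ⌈83/12⌉ = 7.
The bound of 7 does not rule out 7, but exhaustive search shows no assignment into 7 USB sticks of capacity 12 GB exists — the minimum is 8.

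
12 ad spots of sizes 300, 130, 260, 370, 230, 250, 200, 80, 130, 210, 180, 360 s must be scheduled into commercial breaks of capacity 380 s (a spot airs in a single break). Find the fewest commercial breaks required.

Total = 370 + 360 + 300 + 260 + 250 + 230 + 210 + 200 + 180 + 130 + 130 + 80 = 2700 s.
Lower bound: ⌈2700/380⌉ = 8 commercial breaks.
A packing using 8 commercial breaks:
  break 1: 370 = 370
  break 2: 360 = 360
  break 3: 300 + 80 = 380
  break 4: 260 = 260
  break 5: 250 + 130 = 380
  break 6: 230 + 130 = 360
  break 7: 210 = 210
  break 8: 200 + 180 = 380
This matches the lower bound, so 8 is optimal.

8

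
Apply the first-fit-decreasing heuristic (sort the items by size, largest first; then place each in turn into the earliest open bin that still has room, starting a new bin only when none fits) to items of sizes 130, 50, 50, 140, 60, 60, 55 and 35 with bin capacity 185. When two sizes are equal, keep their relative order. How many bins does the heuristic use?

4

Sorted descending: 140, 130, 60, 60, 55, 50, 50, 35.
  140 → bin 1 (new)  [load 140/185]
  130 → bin 2 (new)  [load 130/185]
  60 → bin 3 (new)  [load 60/185]
  60 → bin 3  [load 120/185]
  55 → bin 2  [load 185/185]
  50 → bin 3  [load 170/185]
  50 → bin 4 (new)  [load 50/185]
  35 → bin 1  [load 175/185]
4 bins opened.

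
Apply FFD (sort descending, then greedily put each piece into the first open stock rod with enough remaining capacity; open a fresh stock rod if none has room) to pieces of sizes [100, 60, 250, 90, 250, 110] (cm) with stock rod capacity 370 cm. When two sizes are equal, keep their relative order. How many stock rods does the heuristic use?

Sorted descending: 250, 250, 110, 100, 90, 60.
  250 → stock rod 1 (new)  [load 250/370]
  250 → stock rod 2 (new)  [load 250/370]
  110 → stock rod 1  [load 360/370]
  100 → stock rod 2  [load 350/370]
  90 → stock rod 3 (new)  [load 90/370]
  60 → stock rod 3  [load 150/370]
3 stock rods opened.

3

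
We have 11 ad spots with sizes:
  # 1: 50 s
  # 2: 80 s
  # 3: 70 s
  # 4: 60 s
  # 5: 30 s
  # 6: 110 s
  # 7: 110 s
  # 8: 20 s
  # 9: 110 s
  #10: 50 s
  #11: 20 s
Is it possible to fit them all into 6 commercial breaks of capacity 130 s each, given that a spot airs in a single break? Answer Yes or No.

Yes

A valid assignment using 6 commercial breaks:
  break 1: 110 + 20 = 130
  break 2: 110 + 20 = 130
  break 3: 110 = 110
  break 4: 80 + 50 = 130
  break 5: 70 + 60 = 130
  break 6: 50 + 30 = 80
Every load is within 130 s, so 6 commercial breaks suffice.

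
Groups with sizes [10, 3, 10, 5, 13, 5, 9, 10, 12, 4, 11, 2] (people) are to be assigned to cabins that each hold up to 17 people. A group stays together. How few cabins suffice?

7

Total = 13 + 12 + 11 + 10 + 10 + 10 + 9 + 5 + 5 + 4 + 3 + 2 = 94 people.
Lower bound: ⌈94/17⌉ = 6 cabins.
Also, 7 groups each exceed 17/2 people, and no two of those can share a cabin, so at least 7 cabins are needed.
A packing using 7 cabins:
  cabin 1: 13 + 4 = 17
  cabin 2: 12 + 5 = 17
  cabin 3: 11 + 5 = 16
  cabin 4: 10 + 3 + 2 = 15
  cabin 5: 10 = 10
  cabin 6: 10 = 10
  cabin 7: 9 = 9
This matches the lower bound, so 7 is optimal.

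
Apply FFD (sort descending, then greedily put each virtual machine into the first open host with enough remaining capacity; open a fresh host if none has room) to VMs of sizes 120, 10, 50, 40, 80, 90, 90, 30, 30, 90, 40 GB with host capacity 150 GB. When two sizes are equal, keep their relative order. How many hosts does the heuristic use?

5

Sorted descending: 120, 90, 90, 90, 80, 50, 40, 40, 30, 30, 10.
  120 → host 1 (new)  [load 120/150]
  90 → host 2 (new)  [load 90/150]
  90 → host 3 (new)  [load 90/150]
  90 → host 4 (new)  [load 90/150]
  80 → host 5 (new)  [load 80/150]
  50 → host 2  [load 140/150]
  40 → host 3  [load 130/150]
  40 → host 4  [load 130/150]
  30 → host 1  [load 150/150]
  30 → host 5  [load 110/150]
  10 → host 2  [load 150/150]
5 hosts opened.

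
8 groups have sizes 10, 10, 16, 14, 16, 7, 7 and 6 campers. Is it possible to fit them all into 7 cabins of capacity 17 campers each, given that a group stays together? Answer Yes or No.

A valid assignment using 6 cabins:
  cabin 1: 16 = 16
  cabin 2: 16 = 16
  cabin 3: 14 = 14
  cabin 4: 10 + 7 = 17
  cabin 5: 10 + 7 = 17
  cabin 6: 6 = 6
That uses only 6 ≤ 7, so 7 cabins are enough.

Yes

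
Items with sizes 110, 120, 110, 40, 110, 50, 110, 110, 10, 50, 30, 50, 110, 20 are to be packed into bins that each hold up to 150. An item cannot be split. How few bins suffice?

Total = 120 + 110 + 110 + 110 + 110 + 110 + 110 + 50 + 50 + 50 + 40 + 30 + 20 + 10 = 1030.
Lower bound: ⌈1030/150⌉ = 7 bins.
A packing using 8 bins:
  bin 1: 120 + 30 = 150
  bin 2: 110 + 40 = 150
  bin 3: 110 + 20 + 10 = 140
  bin 4: 110 = 110
  bin 5: 110 = 110
  bin 6: 110 = 110
  bin 7: 110 = 110
  bin 8: 50 + 50 + 50 = 150
No arrangement into 7 bins stays within capacity, so 8 is optimal.

8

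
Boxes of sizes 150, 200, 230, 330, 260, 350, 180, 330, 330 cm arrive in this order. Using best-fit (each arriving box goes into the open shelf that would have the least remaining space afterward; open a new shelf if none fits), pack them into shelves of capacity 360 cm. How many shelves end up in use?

  150 → shelf 1 (new)  [load 150/360]
  200 → shelf 1  [load 350/360]
  230 → shelf 2 (new)  [load 230/360]
  330 → shelf 3 (new)  [load 330/360]
  260 → shelf 4 (new)  [load 260/360]
  350 → shelf 5 (new)  [load 350/360]
  180 → shelf 6 (new)  [load 180/360]
  330 → shelf 7 (new)  [load 330/360]
  330 → shelf 8 (new)  [load 330/360]
8 shelves opened.

8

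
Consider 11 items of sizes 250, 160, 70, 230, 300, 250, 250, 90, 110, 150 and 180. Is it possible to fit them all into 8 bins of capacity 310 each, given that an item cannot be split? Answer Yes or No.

A valid assignment using 8 bins:
  bin 1: 300 = 300
  bin 2: 250 = 250
  bin 3: 250 = 250
  bin 4: 250 = 250
  bin 5: 230 + 70 = 300
  bin 6: 180 + 110 = 290
  bin 7: 160 + 150 = 310
  bin 8: 90 = 90
Every load is within 310, so 8 bins suffice.

Yes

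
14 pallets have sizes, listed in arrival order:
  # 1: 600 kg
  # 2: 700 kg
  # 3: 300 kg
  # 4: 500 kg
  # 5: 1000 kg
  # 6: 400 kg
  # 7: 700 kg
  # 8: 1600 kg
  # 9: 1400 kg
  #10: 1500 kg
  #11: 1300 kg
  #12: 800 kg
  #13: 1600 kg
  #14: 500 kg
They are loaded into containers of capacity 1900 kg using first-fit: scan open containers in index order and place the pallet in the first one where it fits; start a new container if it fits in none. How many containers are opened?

  600 → container 1 (new)  [load 600/1900]
  700 → container 1  [load 1300/1900]
  300 → container 1  [load 1600/1900]
  500 → container 2 (new)  [load 500/1900]
  1000 → container 2  [load 1500/1900]
  400 → container 2  [load 1900/1900]
  700 → container 3 (new)  [load 700/1900]
  1600 → container 4 (new)  [load 1600/1900]
  1400 → container 5 (new)  [load 1400/1900]
  1500 → container 6 (new)  [load 1500/1900]
  1300 → container 7 (new)  [load 1300/1900]
  800 → container 3  [load 1500/1900]
  1600 → container 8 (new)  [load 1600/1900]
  500 → container 5  [load 1900/1900]
8 containers opened.

8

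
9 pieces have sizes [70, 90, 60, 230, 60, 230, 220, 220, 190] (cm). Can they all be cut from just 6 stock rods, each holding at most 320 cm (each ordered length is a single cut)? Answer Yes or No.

Yes

A valid assignment using 5 stock rods:
  stock rod 1: 230 + 90 = 320
  stock rod 2: 230 + 70 = 300
  stock rod 3: 220 + 60 = 280
  stock rod 4: 220 + 60 = 280
  stock rod 5: 190 = 190
That uses only 5 ≤ 6, so 6 stock rods are enough.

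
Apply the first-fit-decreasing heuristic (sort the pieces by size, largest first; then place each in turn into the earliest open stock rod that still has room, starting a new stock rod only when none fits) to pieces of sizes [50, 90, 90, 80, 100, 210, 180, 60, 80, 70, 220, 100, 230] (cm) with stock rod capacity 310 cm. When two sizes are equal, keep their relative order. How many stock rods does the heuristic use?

6

Sorted descending: 230, 220, 210, 180, 100, 100, 90, 90, 80, 80, 70, 60, 50.
  230 → stock rod 1 (new)  [load 230/310]
  220 → stock rod 2 (new)  [load 220/310]
  210 → stock rod 3 (new)  [load 210/310]
  180 → stock rod 4 (new)  [load 180/310]
  100 → stock rod 3  [load 310/310]
  100 → stock rod 4  [load 280/310]
  90 → stock rod 2  [load 310/310]
  90 → stock rod 5 (new)  [load 90/310]
  80 → stock rod 1  [load 310/310]
  80 → stock rod 5  [load 170/310]
  70 → stock rod 5  [load 240/310]
  60 → stock rod 5  [load 300/310]
  50 → stock rod 6 (new)  [load 50/310]
6 stock rods opened.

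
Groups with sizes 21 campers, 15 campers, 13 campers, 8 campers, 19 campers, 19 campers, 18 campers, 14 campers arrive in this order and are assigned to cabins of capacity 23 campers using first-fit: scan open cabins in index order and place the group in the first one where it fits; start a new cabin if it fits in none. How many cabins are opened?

7

  21 → cabin 1 (new)  [load 21/23]
  15 → cabin 2 (new)  [load 15/23]
  13 → cabin 3 (new)  [load 13/23]
  8 → cabin 2  [load 23/23]
  19 → cabin 4 (new)  [load 19/23]
  19 → cabin 5 (new)  [load 19/23]
  18 → cabin 6 (new)  [load 18/23]
  14 → cabin 7 (new)  [load 14/23]
7 cabins opened.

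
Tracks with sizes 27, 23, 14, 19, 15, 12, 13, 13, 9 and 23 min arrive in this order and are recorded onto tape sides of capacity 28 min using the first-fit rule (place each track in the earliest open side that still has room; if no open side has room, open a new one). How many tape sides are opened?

  27 → side 1 (new)  [load 27/28]
  23 → side 2 (new)  [load 23/28]
  14 → side 3 (new)  [load 14/28]
  19 → side 4 (new)  [load 19/28]
  15 → side 5 (new)  [load 15/28]
  12 → side 3  [load 26/28]
  13 → side 5  [load 28/28]
  13 → side 6 (new)  [load 13/28]
  9 → side 4  [load 28/28]
  23 → side 7 (new)  [load 23/28]
7 tape sides opened.

7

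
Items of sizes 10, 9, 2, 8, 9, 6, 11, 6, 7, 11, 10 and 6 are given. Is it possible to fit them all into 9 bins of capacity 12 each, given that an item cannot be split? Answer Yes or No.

Total = 95; ⌈95/12⌉ = 8.
The bound of 8 does not rule out 9, but exhaustive search shows no assignment into 9 bins of capacity 12 exists — the minimum is 10.

No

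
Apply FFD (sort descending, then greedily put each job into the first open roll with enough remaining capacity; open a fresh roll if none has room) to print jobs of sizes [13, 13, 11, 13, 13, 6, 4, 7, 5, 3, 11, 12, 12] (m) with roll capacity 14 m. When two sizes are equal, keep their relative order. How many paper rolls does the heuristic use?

10

Sorted descending: 13, 13, 13, 13, 12, 12, 11, 11, 7, 6, 5, 4, 3.
  13 → roll 1 (new)  [load 13/14]
  13 → roll 2 (new)  [load 13/14]
  13 → roll 3 (new)  [load 13/14]
  13 → roll 4 (new)  [load 13/14]
  12 → roll 5 (new)  [load 12/14]
  12 → roll 6 (new)  [load 12/14]
  11 → roll 7 (new)  [load 11/14]
  11 → roll 8 (new)  [load 11/14]
  7 → roll 9 (new)  [load 7/14]
  6 → roll 9  [load 13/14]
  5 → roll 10 (new)  [load 5/14]
  4 → roll 10  [load 9/14]
  3 → roll 7  [load 14/14]
10 paper rolls opened.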